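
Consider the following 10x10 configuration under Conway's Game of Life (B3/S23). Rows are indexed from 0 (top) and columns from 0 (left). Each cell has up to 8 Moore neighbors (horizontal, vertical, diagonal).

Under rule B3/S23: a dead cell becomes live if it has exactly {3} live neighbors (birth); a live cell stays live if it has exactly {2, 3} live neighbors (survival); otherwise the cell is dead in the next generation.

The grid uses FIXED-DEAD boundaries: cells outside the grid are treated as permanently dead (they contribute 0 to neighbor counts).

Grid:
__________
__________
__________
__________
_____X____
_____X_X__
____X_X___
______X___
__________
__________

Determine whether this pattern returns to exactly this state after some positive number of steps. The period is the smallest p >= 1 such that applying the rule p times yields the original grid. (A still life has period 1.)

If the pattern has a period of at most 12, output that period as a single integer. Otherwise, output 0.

Answer: 2

Derivation:
Simulating and comparing each generation to the original:
Gen 0 (original, given above): 6 live cells
Gen 1: 6 live cells, differs from original
Gen 2: 6 live cells, MATCHES original -> period = 2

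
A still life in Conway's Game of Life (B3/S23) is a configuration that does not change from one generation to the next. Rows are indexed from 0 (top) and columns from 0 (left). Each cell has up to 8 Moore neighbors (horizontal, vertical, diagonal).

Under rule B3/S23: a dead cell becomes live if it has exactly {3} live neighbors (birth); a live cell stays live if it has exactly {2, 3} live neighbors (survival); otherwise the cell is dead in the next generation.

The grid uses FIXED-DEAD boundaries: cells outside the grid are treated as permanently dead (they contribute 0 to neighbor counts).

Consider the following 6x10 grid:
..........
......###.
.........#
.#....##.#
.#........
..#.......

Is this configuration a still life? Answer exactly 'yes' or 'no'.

Compute generation 1 and compare to generation 0 (given above):
Generation 1:
.......#..
.......##.
.........#
........#.
.##.......
..........
Cell (0,7) differs: gen0=0 vs gen1=1 -> NOT a still life.

Answer: no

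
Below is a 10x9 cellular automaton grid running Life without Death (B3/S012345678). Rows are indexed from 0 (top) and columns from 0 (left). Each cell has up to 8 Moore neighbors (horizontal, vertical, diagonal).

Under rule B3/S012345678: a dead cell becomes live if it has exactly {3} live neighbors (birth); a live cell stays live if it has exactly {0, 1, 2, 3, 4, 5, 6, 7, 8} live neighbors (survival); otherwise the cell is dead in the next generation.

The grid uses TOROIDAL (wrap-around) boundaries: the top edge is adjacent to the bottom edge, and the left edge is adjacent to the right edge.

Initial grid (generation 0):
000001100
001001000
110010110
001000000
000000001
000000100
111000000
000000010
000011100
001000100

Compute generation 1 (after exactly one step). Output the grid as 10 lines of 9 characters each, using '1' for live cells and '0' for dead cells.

Answer: 000001100
011011010
111111110
111000011
000000001
110000100
111000000
010001110
000011110
001010110

Derivation:
Simulating step by step:
Generation 0 (given above): 21 live cells
Generation 1: 39 live cells
(generation 1 grid is the final answer)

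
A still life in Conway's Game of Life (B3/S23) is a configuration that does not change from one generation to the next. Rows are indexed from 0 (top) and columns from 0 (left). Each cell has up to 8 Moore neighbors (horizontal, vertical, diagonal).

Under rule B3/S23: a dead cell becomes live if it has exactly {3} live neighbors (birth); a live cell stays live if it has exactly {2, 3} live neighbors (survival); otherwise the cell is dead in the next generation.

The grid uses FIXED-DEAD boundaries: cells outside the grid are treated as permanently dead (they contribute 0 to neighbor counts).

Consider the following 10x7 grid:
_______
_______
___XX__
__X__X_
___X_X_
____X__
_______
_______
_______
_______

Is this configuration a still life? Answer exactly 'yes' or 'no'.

Answer: yes

Derivation:
Compute generation 1 and compare to generation 0 (given above):
Generation 1:
_______
_______
___XX__
__X__X_
___X_X_
____X__
_______
_______
_______
_______
The grids are IDENTICAL -> still life.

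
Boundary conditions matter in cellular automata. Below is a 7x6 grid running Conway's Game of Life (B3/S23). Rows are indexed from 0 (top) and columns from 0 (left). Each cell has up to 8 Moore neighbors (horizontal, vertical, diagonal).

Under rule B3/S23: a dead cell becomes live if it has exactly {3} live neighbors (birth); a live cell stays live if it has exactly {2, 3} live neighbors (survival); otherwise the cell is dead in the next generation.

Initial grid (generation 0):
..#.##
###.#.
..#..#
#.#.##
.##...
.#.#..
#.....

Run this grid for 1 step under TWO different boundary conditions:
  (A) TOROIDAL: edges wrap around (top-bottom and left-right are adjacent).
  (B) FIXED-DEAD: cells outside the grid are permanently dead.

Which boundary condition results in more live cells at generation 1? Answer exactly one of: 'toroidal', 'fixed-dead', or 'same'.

Under TOROIDAL boundary, generation 1:
..#.#.
#.#.#.
..#...
#.#.##
....##
##....
######
Population = 20

Under FIXED-DEAD boundary, generation 1:
..#.##
..#.#.
#.#..#
..#.##
#...#.
##....
......
Population = 15

Comparison: toroidal=20, fixed-dead=15 -> toroidal

Answer: toroidal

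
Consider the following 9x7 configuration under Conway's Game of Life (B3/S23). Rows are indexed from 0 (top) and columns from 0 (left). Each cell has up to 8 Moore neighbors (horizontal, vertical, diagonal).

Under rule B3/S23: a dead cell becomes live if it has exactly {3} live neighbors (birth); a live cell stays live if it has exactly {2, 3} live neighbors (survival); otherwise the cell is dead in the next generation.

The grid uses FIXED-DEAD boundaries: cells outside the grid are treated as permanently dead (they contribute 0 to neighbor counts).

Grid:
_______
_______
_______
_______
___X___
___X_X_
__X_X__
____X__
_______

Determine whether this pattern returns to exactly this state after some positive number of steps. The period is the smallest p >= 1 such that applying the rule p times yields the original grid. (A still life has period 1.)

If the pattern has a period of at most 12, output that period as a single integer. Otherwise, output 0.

Simulating and comparing each generation to the original:
Gen 0 (original, given above): 6 live cells
Gen 1: 6 live cells, differs from original
Gen 2: 6 live cells, MATCHES original -> period = 2

Answer: 2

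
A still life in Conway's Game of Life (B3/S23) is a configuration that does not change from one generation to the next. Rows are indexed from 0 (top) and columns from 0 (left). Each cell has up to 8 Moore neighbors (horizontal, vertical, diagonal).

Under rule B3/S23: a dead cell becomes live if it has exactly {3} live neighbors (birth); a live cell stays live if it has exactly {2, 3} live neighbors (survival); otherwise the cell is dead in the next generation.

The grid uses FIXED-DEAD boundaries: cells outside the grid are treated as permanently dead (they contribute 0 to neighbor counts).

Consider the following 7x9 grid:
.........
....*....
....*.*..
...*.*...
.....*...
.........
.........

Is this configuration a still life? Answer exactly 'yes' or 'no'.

Answer: no

Derivation:
Compute generation 1 and compare to generation 0 (given above):
Generation 1:
.........
.....*...
...**....
.....**..
....*....
.........
.........
Cell (1,4) differs: gen0=1 vs gen1=0 -> NOT a still life.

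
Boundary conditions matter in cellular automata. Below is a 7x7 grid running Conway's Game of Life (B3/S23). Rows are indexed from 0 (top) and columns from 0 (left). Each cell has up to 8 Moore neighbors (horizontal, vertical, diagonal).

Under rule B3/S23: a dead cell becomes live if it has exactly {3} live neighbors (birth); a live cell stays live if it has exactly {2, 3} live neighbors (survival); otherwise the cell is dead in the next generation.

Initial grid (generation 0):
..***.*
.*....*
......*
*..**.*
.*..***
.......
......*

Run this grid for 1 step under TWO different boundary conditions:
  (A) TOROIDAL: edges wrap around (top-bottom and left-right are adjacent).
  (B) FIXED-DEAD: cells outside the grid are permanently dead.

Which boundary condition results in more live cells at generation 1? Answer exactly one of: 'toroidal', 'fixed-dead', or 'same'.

Answer: toroidal

Derivation:
Under TOROIDAL boundary, generation 1:
..**..*
..**..*
......*
...**..
...**.*
*.....*
...*.*.
Population = 16

Under FIXED-DEAD boundary, generation 1:
..**.*.
..**..*
......*
...**.*
...**.*
......*
.......
Population = 14

Comparison: toroidal=16, fixed-dead=14 -> toroidal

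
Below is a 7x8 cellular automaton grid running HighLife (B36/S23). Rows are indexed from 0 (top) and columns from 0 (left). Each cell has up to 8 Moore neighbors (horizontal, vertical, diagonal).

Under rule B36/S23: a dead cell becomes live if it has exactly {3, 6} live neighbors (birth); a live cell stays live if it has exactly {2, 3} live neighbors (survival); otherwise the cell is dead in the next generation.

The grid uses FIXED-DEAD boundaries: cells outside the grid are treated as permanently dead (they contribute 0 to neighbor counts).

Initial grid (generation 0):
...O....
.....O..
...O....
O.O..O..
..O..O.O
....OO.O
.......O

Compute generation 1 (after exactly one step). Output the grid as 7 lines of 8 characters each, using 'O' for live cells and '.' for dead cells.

Simulating step by step:
Generation 0 (given above): 13 live cells
Generation 1: 14 live cells
(generation 1 grid is the final answer)

Answer: ........
....O...
....O...
.OOOO.O.
.O.O.O..
....OO.O
......O.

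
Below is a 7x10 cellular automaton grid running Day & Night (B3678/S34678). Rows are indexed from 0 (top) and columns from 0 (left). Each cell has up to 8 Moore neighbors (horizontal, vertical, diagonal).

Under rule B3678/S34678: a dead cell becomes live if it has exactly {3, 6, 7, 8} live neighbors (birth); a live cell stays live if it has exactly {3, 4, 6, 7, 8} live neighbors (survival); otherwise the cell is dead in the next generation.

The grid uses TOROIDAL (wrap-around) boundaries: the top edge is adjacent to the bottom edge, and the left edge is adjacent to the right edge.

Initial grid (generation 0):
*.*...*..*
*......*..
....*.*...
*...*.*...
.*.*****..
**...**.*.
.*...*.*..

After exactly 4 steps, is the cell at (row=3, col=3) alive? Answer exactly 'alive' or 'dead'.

Simulating step by step:
Generation 0 (given above): 25 live cells
Generation 1: 26 live cells
*.....***.
.*...**..*
.......*..
....***...
.**.**.*.*
**....*...
.**..*.**.
Generation 2: 22 live cells
*.*.....*.
*.....*...
....*.....
...******.
.*.**.....
*..**.*..*
.*......*.
Generation 3: 22 live cells
.......*..
.*.......*
...**.....
..**.*....
*...**..**
**.***....
.***...*..
Generation 4: 25 live cells
**......*.
..........
...**.....
...***...*
*...***..*
**.*.**.*.
****..*...

Cell (3,3) at generation 4: 1 -> alive

Answer: alive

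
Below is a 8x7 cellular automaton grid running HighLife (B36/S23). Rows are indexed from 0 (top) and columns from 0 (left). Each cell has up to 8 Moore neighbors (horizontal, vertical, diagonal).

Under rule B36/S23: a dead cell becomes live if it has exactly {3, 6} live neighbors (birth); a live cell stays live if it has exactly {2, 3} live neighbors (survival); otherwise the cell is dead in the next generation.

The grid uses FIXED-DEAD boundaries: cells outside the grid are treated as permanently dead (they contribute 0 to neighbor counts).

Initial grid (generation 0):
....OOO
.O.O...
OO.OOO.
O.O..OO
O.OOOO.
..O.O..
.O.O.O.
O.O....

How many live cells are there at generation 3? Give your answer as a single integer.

Simulating step by step:
Generation 0 (given above): 26 live cells
Generation 1: 23 live cells
....OO.
OO.OO.O
O..O.OO
OO.O..O
..O...O
...O...
.O.OO..
.OO....
Generation 2: 27 live cells
...OOO.
OOOO.OO
...O..O
OO.OO.O
.OOO...
...OO..
.O.OO..
.OOO...
Generation 3: 24 live cells
.O.O.OO
.O..O.O
..O...O
OOO.OO.
OO...O.
.OO....
.OO....
.O.OO..
Population at generation 3: 24

Answer: 24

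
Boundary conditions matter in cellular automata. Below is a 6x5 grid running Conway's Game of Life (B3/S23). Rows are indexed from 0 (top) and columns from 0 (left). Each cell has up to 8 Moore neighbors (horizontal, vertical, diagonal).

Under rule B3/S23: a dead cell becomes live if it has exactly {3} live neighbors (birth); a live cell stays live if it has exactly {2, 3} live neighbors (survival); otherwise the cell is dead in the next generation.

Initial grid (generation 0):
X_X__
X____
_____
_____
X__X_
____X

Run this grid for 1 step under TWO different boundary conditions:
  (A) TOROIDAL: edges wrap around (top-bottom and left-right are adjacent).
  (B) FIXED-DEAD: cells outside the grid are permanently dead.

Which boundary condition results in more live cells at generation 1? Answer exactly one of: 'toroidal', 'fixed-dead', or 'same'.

Under TOROIDAL boundary, generation 1:
XX__X
_X___
_____
_____
____X
XX_XX
Population = 9

Under FIXED-DEAD boundary, generation 1:
_X___
_X___
_____
_____
_____
_____
Population = 2

Comparison: toroidal=9, fixed-dead=2 -> toroidal

Answer: toroidal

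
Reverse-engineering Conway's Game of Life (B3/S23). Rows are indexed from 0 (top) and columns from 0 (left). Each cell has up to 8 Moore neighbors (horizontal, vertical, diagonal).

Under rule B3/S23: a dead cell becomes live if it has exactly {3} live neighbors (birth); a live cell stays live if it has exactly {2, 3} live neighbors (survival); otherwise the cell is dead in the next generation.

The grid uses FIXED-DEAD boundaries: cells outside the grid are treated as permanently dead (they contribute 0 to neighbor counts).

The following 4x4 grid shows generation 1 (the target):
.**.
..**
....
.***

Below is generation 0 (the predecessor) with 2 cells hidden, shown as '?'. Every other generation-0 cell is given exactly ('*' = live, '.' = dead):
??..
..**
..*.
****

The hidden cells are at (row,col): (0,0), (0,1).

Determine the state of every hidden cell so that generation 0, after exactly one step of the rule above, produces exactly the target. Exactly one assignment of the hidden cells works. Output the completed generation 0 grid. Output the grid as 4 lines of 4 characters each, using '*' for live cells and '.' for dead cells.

Hidden generation-0 cells (in order): (0,0), (0,1).
A hidden cell only influences target cells in its own 3x3 neighborhood. Try each of the 2^2 = 4 assignments, step the completed generation 0 forward once under B3/S23, and compare with the target:
  (0,0)=. (0,1)=. -> step gives (0,1)='.' but target has '*' -> reject
  (0,0)=. (0,1)=* -> step gives (0,1)='.' but target has '*' -> reject
  (0,0)=* (0,1)=. -> step gives (0,1)='.' but target has '*' -> reject
  (0,0)=* (0,1)=* -> step reproduces the target at every cell -> ACCEPT
Unique solution: (0,0)=live, (0,1)=live.
Check: live-neighbor counts of every cell in the completed generation 0:
1232
2432
2555
1332
Applying B3/S23 to generation 0 with these counts gives:
.**.
..**
....
.***
which matches the target exactly.

Answer: **..
..**
..*.
****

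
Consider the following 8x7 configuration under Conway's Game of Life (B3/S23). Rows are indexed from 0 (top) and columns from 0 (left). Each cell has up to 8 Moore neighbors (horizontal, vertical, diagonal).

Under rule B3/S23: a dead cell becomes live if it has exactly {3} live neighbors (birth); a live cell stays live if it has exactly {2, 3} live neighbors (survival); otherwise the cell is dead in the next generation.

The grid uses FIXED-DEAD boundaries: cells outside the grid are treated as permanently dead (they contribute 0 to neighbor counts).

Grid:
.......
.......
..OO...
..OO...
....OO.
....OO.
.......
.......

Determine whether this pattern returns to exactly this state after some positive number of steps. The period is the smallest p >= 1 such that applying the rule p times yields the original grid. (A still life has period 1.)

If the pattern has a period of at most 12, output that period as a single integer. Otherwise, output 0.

Simulating and comparing each generation to the original:
Gen 0 (original, given above): 8 live cells
Gen 1: 6 live cells, differs from original
Gen 2: 8 live cells, MATCHES original -> period = 2

Answer: 2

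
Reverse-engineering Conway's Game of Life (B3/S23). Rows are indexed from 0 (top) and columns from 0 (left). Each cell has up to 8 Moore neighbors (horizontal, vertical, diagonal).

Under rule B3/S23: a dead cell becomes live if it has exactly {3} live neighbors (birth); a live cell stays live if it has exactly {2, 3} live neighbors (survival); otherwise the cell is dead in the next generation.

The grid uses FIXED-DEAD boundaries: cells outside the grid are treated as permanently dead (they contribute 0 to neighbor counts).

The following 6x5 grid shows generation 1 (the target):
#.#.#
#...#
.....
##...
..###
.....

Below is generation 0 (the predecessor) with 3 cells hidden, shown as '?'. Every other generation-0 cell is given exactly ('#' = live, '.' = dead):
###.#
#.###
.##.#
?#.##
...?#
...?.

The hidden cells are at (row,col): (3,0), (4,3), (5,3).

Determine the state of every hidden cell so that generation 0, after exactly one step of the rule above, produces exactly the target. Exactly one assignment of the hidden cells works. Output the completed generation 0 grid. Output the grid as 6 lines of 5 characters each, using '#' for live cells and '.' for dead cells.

Hidden generation-0 cells (in order): (3,0), (4,3), (5,3).
A hidden cell only influences target cells in its own 3x3 neighborhood. Try each of the 2^3 = 8 assignments, step the completed generation 0 forward once under B3/S23, and compare with the target:
  (3,0)=. (4,3)=. (5,3)=. -> step gives (2,0)='#' but target has '.' -> reject
  (3,0)=. (4,3)=. (5,3)=# -> step gives (2,0)='#' but target has '.' -> reject
  (3,0)=. (4,3)=# (5,3)=. -> step gives (2,0)='#' but target has '.' -> reject
  (3,0)=. (4,3)=# (5,3)=# -> step gives (2,0)='#' but target has '.' -> reject
  (3,0)=# (4,3)=. (5,3)=. -> step gives (3,4)='#' but target has '.' -> reject
  (3,0)=# (4,3)=. (5,3)=# -> step gives (3,4)='#' but target has '.' -> reject
  (3,0)=# (4,3)=# (5,3)=. -> step reproduces the target at every cell -> ACCEPT
  (3,0)=# (4,3)=# (5,3)=# -> step gives (4,2)='.' but target has '#' -> reject
Unique solution: (3,0)=live, (4,3)=live, (5,3)=dead.
Check: live-neighbor counts of every cell in the completed generation 0:
24352
37563
45574
23554
22333
00122
Applying B3/S23 to generation 0 with these counts gives:
#.#.#
#...#
.....
##...
..###
.....
which matches the target exactly.

Answer: ###.#
#.###
.##.#
##.##
...##
.....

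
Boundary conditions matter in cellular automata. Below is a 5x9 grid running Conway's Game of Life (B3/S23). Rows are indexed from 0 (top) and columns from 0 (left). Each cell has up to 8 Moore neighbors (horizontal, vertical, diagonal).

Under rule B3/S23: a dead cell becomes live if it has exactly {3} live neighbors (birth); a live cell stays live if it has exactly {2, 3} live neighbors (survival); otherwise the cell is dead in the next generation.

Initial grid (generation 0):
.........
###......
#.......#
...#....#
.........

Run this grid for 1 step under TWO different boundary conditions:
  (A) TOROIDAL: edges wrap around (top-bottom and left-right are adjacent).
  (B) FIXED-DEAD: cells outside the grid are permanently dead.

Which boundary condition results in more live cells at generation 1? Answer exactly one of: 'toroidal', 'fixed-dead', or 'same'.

Under TOROIDAL boundary, generation 1:
.#.......
##......#
..#.....#
#.......#
.........
Population = 8

Under FIXED-DEAD boundary, generation 1:
.#.......
##.......
#.#......
.........
.........
Population = 5

Comparison: toroidal=8, fixed-dead=5 -> toroidal

Answer: toroidal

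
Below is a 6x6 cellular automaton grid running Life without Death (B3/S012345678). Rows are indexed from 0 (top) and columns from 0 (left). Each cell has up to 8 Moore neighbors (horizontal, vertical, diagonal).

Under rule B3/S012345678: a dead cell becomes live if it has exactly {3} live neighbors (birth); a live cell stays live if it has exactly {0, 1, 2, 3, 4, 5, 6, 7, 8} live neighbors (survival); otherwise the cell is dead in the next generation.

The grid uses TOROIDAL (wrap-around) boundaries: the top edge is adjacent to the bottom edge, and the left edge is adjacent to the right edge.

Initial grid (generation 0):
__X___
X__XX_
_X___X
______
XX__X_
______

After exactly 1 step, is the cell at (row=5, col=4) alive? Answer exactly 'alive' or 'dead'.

Answer: dead

Derivation:
Simulating step by step:
Generation 0 (given above): 9 live cells
Generation 1: 18 live cells
__XX__
XXXXXX
XX__XX
_X___X
XX__X_
_X____

Cell (5,4) at generation 1: 0 -> dead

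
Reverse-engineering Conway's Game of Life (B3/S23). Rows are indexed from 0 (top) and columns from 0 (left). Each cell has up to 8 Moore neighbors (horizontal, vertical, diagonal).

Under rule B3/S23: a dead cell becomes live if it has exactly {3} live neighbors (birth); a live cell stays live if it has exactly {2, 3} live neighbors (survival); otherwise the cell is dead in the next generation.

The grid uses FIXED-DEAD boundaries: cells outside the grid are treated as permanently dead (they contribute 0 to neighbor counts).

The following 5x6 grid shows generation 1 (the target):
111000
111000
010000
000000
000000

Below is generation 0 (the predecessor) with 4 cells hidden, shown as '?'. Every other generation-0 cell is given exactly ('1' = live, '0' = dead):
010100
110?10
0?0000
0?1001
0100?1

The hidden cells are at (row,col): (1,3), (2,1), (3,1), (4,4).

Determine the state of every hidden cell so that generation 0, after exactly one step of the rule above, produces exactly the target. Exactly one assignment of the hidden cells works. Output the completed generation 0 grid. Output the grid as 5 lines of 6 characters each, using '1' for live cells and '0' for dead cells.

Hidden generation-0 cells (in order): (1,3), (2,1), (3,1), (4,4).
A hidden cell only influences target cells in its own 3x3 neighborhood. Try each of the 2^4 = 16 assignments, step the completed generation 0 forward once under B3/S23, and compare with the target:
  (1,3)=0 (2,1)=0 (3,1)=0 (4,4)=0 -> step reproduces the target at every cell -> ACCEPT
  (1,3)=0 (2,1)=0 (3,1)=0 (4,4)=1 -> step gives (3,4)='1' but target has '0' -> reject
  (1,3)=0 (2,1)=0 (3,1)=1 (4,4)=0 -> step gives (2,0)='1' but target has '0' -> reject
  (1,3)=0 (2,1)=0 (3,1)=1 (4,4)=1 -> step gives (2,0)='1' but target has '0' -> reject
  (1,3)=0 (2,1)=1 (3,1)=0 (4,4)=0 -> step gives (1,2)='0' but target has '1' -> reject
  (1,3)=0 (2,1)=1 (3,1)=0 (4,4)=1 -> step gives (1,2)='0' but target has '1' -> reject
  (1,3)=0 (2,1)=1 (3,1)=1 (4,4)=0 -> step gives (1,2)='0' but target has '1' -> reject
  (1,3)=0 (2,1)=1 (3,1)=1 (4,4)=1 -> step gives (1,2)='0' but target has '1' -> reject
  (1,3)=1 (2,1)=0 (3,1)=0 (4,4)=0 -> step gives (0,2)='0' but target has '1' -> reject
  (1,3)=1 (2,1)=0 (3,1)=0 (4,4)=1 -> step gives (0,2)='0' but target has '1' -> reject
  (1,3)=1 (2,1)=0 (3,1)=1 (4,4)=0 -> step gives (0,2)='0' but target has '1' -> reject
  (1,3)=1 (2,1)=0 (3,1)=1 (4,4)=1 -> step gives (0,2)='0' but target has '1' -> reject
  (1,3)=1 (2,1)=1 (3,1)=0 (4,4)=0 -> step gives (0,2)='0' but target has '1' -> reject
  (1,3)=1 (2,1)=1 (3,1)=0 (4,4)=1 -> step gives (0,2)='0' but target has '1' -> reject
  (1,3)=1 (2,1)=1 (3,1)=1 (4,4)=0 -> step gives (0,2)='0' but target has '1' -> reject
  (1,3)=1 (2,1)=1 (3,1)=1 (4,4)=1 -> step gives (0,2)='0' but target has '1' -> reject
Unique solution: (1,3)=dead, (2,1)=dead, (3,1)=dead, (4,4)=dead.
Check: live-neighbor counts of every cell in the completed generation 0:
323121
223211
232222
121121
112121
Applying B3/S23 to generation 0 with these counts gives:
111000
111000
010000
000000
000000
which matches the target exactly.

Answer: 010100
110010
000000
001001
010001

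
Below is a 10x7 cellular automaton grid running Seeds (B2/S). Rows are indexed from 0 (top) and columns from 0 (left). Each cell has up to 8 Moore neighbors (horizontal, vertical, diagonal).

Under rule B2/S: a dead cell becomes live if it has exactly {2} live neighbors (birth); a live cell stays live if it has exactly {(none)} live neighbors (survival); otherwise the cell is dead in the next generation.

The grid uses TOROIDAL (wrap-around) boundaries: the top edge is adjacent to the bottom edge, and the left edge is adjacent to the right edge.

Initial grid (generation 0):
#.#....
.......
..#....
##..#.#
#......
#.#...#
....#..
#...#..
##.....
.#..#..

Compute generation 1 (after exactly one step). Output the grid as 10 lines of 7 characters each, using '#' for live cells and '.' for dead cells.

Answer: ...#...
..##...
...#.##
..##.#.
..##...
...#.#.
.......
...#.##
..#####
...#..#

Derivation:
Simulating step by step:
Generation 0 (given above): 18 live cells
Generation 1: 23 live cells
(generation 1 grid is the final answer)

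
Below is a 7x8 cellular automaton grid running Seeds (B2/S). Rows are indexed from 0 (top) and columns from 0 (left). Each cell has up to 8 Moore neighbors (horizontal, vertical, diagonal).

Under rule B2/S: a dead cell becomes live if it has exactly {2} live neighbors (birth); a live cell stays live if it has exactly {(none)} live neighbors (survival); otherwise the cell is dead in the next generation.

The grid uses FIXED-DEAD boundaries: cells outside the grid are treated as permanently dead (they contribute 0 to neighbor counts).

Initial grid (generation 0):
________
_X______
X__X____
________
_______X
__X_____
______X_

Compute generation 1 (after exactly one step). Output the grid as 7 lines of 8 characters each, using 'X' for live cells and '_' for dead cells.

Answer: ________
X_X_____
_XX_____
________
________
______XX
________

Derivation:
Simulating step by step:
Generation 0 (given above): 6 live cells
Generation 1: 6 live cells
(generation 1 grid is the final answer)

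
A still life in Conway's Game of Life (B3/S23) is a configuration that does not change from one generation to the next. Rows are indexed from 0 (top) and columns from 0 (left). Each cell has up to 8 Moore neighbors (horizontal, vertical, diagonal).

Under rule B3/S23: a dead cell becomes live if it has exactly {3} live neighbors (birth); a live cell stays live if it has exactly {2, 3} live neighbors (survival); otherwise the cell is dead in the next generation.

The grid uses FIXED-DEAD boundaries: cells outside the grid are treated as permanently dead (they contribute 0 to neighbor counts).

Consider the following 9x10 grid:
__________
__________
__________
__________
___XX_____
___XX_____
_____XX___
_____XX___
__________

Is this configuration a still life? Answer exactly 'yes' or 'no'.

Compute generation 1 and compare to generation 0 (given above):
Generation 1:
__________
__________
__________
__________
___XX_____
___X______
______X___
_____XX___
__________
Cell (5,4) differs: gen0=1 vs gen1=0 -> NOT a still life.

Answer: no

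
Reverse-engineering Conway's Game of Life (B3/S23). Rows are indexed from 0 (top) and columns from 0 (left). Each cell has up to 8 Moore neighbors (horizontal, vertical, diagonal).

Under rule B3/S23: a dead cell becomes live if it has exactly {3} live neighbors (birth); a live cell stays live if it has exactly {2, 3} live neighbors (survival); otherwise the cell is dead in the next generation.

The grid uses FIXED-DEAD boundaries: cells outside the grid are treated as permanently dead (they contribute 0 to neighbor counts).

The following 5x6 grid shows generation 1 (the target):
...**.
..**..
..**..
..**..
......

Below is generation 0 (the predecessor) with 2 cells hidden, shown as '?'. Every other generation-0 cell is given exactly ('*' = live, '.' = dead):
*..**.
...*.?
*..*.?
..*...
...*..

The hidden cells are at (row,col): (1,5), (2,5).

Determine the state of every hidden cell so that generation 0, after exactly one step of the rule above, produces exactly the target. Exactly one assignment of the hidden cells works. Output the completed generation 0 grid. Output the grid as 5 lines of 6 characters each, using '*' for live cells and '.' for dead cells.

Hidden generation-0 cells (in order): (1,5), (2,5).
A hidden cell only influences target cells in its own 3x3 neighborhood. Try each of the 2^2 = 4 assignments, step the completed generation 0 forward once under B3/S23, and compare with the target:
  (1,5)=. (2,5)=. -> step reproduces the target at every cell -> ACCEPT
  (1,5)=. (2,5)=* -> step gives (2,4)='*' but target has '.' -> reject
  (1,5)=* (2,5)=. -> step gives (2,4)='*' but target has '.' -> reject
  (1,5)=* (2,5)=* -> step gives (1,5)='*' but target has '.' -> reject
Unique solution: (1,5)=dead, (2,5)=dead.
Check: live-neighbor counts of every cell in the completed generation 0:
012221
223341
023220
122320
012110
Applying B3/S23 to generation 0 with these counts gives:
...**.
..**..
..**..
..**..
......
which matches the target exactly.

Answer: *..**.
...*..
*..*..
..*...
...*..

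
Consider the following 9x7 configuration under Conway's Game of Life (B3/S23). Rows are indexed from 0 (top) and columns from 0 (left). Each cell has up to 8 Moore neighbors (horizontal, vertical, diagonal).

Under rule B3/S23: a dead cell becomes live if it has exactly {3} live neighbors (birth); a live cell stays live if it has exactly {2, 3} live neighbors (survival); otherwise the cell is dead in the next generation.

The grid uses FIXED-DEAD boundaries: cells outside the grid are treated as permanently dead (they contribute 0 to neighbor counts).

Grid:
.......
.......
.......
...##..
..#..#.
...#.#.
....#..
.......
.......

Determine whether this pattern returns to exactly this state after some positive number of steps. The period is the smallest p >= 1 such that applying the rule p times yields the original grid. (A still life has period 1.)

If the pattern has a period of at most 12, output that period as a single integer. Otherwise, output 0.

Answer: 1

Derivation:
Simulating and comparing each generation to the original:
Gen 0 (original, given above): 7 live cells
Gen 1: 7 live cells, MATCHES original -> period = 1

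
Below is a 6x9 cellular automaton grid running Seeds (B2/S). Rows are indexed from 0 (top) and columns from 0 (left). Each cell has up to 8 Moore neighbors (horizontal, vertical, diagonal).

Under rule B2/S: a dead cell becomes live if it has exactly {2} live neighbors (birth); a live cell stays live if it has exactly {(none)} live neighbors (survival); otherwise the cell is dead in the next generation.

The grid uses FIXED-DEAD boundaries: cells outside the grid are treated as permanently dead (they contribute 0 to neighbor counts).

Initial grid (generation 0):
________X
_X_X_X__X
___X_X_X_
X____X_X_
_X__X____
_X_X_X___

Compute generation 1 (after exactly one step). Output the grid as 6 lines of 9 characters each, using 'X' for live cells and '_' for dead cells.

Answer: __X_X__X_
_________
XX_______
_XXX____X
___X_____
X________

Derivation:
Simulating step by step:
Generation 0 (given above): 16 live cells
Generation 1: 11 live cells
(generation 1 grid is the final answer)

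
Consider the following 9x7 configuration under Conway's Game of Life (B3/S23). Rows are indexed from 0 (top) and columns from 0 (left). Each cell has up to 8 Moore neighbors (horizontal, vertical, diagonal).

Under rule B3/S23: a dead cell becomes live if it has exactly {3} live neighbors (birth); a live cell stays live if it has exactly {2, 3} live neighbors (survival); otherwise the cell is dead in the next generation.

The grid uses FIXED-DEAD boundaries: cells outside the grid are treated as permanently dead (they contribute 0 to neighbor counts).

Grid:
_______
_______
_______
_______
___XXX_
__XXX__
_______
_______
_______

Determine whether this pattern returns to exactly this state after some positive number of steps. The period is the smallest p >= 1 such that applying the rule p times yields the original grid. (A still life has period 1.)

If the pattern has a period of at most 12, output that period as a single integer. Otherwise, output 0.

Simulating and comparing each generation to the original:
Gen 0 (original, given above): 6 live cells
Gen 1: 6 live cells, differs from original
Gen 2: 6 live cells, MATCHES original -> period = 2

Answer: 2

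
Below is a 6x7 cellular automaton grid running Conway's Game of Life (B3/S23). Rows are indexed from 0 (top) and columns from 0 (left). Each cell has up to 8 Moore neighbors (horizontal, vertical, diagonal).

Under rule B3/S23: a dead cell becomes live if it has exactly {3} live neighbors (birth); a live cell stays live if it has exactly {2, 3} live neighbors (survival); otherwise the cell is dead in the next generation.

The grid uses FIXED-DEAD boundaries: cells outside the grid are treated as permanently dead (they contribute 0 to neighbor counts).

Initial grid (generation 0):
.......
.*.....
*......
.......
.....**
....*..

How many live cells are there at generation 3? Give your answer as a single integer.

Answer: 0

Derivation:
Simulating step by step:
Generation 0 (given above): 5 live cells
Generation 1: 2 live cells
.......
.......
.......
.......
.....*.
.....*.
Generation 2: 0 live cells
.......
.......
.......
.......
.......
.......
Generation 3: 0 live cells
.......
.......
.......
.......
.......
.......
Population at generation 3: 0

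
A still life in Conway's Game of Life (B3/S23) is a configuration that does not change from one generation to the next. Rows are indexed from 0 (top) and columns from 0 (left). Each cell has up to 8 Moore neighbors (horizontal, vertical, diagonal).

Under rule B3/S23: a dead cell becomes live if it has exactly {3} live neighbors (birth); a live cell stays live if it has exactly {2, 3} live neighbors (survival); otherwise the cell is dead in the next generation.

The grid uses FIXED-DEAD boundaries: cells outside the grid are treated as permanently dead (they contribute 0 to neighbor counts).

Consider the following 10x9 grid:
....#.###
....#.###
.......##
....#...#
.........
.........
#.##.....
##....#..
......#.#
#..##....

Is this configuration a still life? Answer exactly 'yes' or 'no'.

Compute generation 1 and compare to generation 0 (given above):
Generation 1:
......#.#
.........
.....##..
.......##
.........
.........
#.#......
###....#.
##...#.#.
.........
Cell (0,4) differs: gen0=1 vs gen1=0 -> NOT a still life.

Answer: no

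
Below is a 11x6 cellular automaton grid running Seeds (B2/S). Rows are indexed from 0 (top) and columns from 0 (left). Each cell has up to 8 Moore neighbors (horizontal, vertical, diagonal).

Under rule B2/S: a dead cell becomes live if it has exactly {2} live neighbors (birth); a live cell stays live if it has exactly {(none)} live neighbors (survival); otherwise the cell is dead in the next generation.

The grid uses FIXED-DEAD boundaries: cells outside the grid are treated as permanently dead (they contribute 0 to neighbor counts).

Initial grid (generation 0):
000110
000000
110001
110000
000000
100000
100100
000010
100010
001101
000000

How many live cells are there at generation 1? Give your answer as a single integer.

Answer: 19

Derivation:
Simulating step by step:
Generation 0 (given above): 16 live cells
Generation 1: 19 live cells
000000
111101
001000
001000
000000
010000
010010
110001
011000
010000
001110
Population at generation 1: 19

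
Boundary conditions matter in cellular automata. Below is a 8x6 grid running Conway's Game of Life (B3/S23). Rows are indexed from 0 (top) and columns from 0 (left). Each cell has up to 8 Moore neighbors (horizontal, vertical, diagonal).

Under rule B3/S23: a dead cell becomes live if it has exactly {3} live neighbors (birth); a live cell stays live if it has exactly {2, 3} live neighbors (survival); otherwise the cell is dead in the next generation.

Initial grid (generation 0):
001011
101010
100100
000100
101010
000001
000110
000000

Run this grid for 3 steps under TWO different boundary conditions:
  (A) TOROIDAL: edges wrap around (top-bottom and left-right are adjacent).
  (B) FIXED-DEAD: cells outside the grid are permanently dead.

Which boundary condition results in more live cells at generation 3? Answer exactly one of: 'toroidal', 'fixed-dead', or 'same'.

Answer: toroidal

Derivation:
Under TOROIDAL boundary, generation 3:
100011
000000
000000
000000
000000
000001
000000
100100
Population = 6

Under FIXED-DEAD boundary, generation 3:
000010
000010
000000
000000
000001
000010
000000
000000
Population = 4

Comparison: toroidal=6, fixed-dead=4 -> toroidal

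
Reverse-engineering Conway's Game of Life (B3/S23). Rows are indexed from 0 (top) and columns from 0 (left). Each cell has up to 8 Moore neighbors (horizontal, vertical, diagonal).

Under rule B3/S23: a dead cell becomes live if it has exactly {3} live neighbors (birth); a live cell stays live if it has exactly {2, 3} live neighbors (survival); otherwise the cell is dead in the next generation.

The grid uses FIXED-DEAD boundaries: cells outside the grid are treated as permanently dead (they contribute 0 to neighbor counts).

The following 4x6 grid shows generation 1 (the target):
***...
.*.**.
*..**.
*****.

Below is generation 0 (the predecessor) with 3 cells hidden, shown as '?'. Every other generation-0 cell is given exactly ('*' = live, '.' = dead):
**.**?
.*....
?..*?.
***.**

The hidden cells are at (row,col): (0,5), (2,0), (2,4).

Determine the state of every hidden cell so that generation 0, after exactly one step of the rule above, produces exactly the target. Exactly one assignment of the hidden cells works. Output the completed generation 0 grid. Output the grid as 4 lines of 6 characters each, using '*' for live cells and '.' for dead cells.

Hidden generation-0 cells (in order): (0,5), (2,0), (2,4).
A hidden cell only influences target cells in its own 3x3 neighborhood. Try each of the 2^3 = 8 assignments, step the completed generation 0 forward once under B3/S23, and compare with the target:
  (0,5)=. (2,0)=. (2,4)=. -> step gives (1,0)='*' but target has '.' -> reject
  (0,5)=. (2,0)=. (2,4)=* -> step gives (1,0)='*' but target has '.' -> reject
  (0,5)=. (2,0)=* (2,4)=. -> step reproduces the target at every cell -> ACCEPT
  (0,5)=. (2,0)=* (2,4)=* -> step gives (1,3)='.' but target has '*' -> reject
  (0,5)=* (2,0)=. (2,4)=. -> step gives (0,4)='*' but target has '.' -> reject
  (0,5)=* (2,0)=. (2,4)=* -> step gives (0,4)='*' but target has '.' -> reject
  (0,5)=* (2,0)=* (2,4)=. -> step gives (0,4)='*' but target has '.' -> reject
  (0,5)=* (2,0)=* (2,4)=* -> step gives (0,4)='*' but target has '.' -> reject
Unique solution: (0,5)=dead, (2,0)=live, (2,4)=dead.
Check: live-neighbor counts of every cell in the completed generation 0:
223111
434331
354232
232321
Applying B3/S23 to generation 0 with these counts gives:
***...
.*.**.
*..**.
*****.
which matches the target exactly.

Answer: **.**.
.*....
*..*..
***.**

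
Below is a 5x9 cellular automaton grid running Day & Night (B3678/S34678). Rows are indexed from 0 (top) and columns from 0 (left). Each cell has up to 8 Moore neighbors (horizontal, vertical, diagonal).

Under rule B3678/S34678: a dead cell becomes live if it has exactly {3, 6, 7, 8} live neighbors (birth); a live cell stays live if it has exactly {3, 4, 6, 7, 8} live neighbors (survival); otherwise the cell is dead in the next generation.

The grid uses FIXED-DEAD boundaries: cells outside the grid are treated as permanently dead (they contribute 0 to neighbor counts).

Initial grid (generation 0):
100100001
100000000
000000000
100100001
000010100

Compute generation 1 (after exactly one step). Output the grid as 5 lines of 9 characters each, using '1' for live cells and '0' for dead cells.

Answer: 000000000
000000000
000000000
000000000
000000000

Derivation:
Simulating step by step:
Generation 0 (given above): 9 live cells
Generation 1: 0 live cells
(generation 1 grid is the final answer)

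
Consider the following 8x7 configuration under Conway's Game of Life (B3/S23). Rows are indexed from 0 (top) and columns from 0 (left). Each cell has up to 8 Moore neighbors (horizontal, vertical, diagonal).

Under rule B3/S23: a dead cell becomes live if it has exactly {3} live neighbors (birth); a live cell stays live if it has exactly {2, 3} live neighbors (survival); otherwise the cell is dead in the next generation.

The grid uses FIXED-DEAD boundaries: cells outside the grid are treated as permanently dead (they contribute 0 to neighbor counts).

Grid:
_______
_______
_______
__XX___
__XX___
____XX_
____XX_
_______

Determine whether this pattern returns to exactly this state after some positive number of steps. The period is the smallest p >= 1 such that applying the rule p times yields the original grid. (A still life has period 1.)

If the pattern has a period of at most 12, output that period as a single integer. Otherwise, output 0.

Simulating and comparing each generation to the original:
Gen 0 (original, given above): 8 live cells
Gen 1: 6 live cells, differs from original
Gen 2: 8 live cells, MATCHES original -> period = 2

Answer: 2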